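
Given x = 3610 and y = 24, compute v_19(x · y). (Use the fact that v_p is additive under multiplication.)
v_19(86640) = 2

v_p(x) = 2 (factor: 3610 = 19^2 · 10); v_p(y) = 0 (factor: 24 = 19^0 · 24). Additivity: v_p(xy) = v_p(x) + v_p(y) = 2 + 0 = 2. (Direct check: xy = 86640 = 19^2 · (240).)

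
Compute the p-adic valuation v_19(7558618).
v_19(7558618) = 4

v_19(n) is the largest exponent k such that 19^k divides n. Factor out: 7558618 = 19^4 · 58. (Sign doesn't affect v_p.) So v_19(7558618) = 4.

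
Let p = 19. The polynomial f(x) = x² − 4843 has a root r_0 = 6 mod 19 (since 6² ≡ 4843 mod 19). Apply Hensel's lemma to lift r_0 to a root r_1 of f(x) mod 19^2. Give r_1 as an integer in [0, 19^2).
r_1 = 196 (mod 361)

Hensel's recurrence: r_{i+1} = r_i − f(r_i)·(f′(r_i))^{-1} mod 19^{i+2}, with f′(x) = 2x. Iterate:
  r_0 = 6 (mod 19)
  r_1 = 196 (mod 361)
Final: r_1 = 196, and one checks f(r_1) ≡ 0 mod 19^2.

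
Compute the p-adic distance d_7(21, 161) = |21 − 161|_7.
d_7(21, 161) = 1/7

Step 1 — x − y = 21 − 161 = -140. Step 2 — v_7(-140) = 1 (factor: -140 = −(7^1 · 20); the sign does not affect v_p). Step 3 — |x − y|_7 = 7^{-1} = 1/7.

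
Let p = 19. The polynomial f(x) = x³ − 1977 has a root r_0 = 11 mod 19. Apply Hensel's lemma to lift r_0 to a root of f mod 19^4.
r_3 = 38239 (mod 130321)

Hensel: r_{i+1} = r_i − f(r_i)/f′(r_i) mod 19^{i+2}, where f′(x) = 3x². Iterate:
  r_0 = 11 (mod 19)
  r_1 = 334 (mod 361)
  r_2 = 3944 (mod 6859)
  r_3 = 38239 (mod 130321)
Final: r = 38239 with f(r) ≡ 0 mod 19^4.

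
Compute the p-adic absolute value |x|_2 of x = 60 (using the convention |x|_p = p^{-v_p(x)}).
|60|_2 = 1/4

Step 1 — compute v_2(x) by factoring powers of 2 out of the numerator and denominator: v_2(60) = 2. Step 2 — apply |x|_p = p^{-v_p(x)} = 2^{-2} = 1/4.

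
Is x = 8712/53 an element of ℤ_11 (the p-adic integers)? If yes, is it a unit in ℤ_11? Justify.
x ∈ ℤ_11 but not a unit; v_11(x) = 2 > 0

ℤ_11 = {x ∈ ℚ_11 : v_11(x) ≥ 0} and ℤ_11^× = {x ∈ ℤ_11 : v_11(x) = 0}. Here v_11(8712/53) = v_11(num) − v_11(den) = 2; compare against these criteria.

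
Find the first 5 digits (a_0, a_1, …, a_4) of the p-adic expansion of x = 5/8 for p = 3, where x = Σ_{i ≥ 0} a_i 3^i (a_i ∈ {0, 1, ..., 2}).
(a_0, …, a_4) = (1, 1, 0, 1, 0)

v_3(5/8) = 0 (numerator and denominator both coprime to 3), so x ∈ ℤ_3^×. Compute digits iteratively via a_i = x_i mod 3, x_{i+1} = (x_i − a_i)/3, with x_0 = x:
  x_0 = 5/8;  a_0 = 1;  x_1 = (x_0 − 1)/3 = -1/8
  x_1 = -1/8;  a_1 = 1;  x_2 = (x_1 − 1)/3 = -3/8
  x_2 = -3/8;  a_2 = 0;  x_3 = (x_2 − 0)/3 = -1/8
  x_3 = -1/8;  a_3 = 1;  x_4 = (x_3 − 1)/3 = -3/8
  x_4 = -3/8;  a_4 = 0;  x_5 = (x_4 − 0)/3 = -1/8
Digits: (1, 1, 0, 1, 0).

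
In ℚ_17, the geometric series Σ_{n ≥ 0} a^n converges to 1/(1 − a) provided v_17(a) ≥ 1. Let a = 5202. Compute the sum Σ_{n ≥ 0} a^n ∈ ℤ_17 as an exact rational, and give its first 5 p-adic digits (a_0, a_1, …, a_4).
Σ a^n = 1/(1 − a) = -1/5201;  first 5 digits = (1, 0, 1, 1, 1)

v_17(a) = 2 ≥ 1, so the series converges in ℤ_17 to 1/(1 − a) = 1/(1 − 5202) = -1/5201. Expand this rational in ℤ_17: compute digits iteratively via d_i = x_i mod 17, x_{i+1} = (x_i − d_i)/17. The first 5 digits are (1, 0, 1, 1, 1).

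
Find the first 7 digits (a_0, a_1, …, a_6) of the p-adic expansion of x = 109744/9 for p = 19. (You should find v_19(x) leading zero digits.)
(a_0, …, a_6) = (0, 0, 0, 6, 4, 4, 4)

v_19(109744/9) = 3, so a_0 = ... = a_2 = 0. Factor out: x = 19^3 · u with u = 16/9 a unit in ℤ_19. Expand u iteratively via a_{v+i} = u_i mod 19, u_{i+1} = (u_i − a_{v+i})/19:
  u_0 = 16/9;  a_3 = 6;  u_1 = (u_0 − 6)/19 = -2/9
  u_1 = -2/9;  a_4 = 4;  u_2 = (u_1 − 4)/19 = -2/9
  u_2 = -2/9;  a_5 = 4;  u_3 = (u_2 − 4)/19 = -2/9
  u_3 = -2/9;  a_6 = 4;  u_4 = (u_3 − 4)/19 = -2/9
Digits: (0, 0, 0, 6, 4, 4, 4).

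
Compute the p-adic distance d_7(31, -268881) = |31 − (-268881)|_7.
d_7(31, -268881) = 1/16807

Step 1 — x − y = 31 − (-268881) = 268912. Step 2 — v_7(268912) = 5 (factor: 268912 = (7^5 · 16); the sign does not affect v_p). Step 3 — |x − y|_7 = 7^{-5} = 1/16807.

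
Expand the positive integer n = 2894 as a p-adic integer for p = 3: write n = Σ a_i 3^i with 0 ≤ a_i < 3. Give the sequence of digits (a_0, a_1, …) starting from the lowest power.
(a_0, a_1, …) = (2, 1, 0, 2, 2, 2, 0, 1)

Repeated division by 3 gives the digits low-to-high: 2894 = 2 + 1·3^1 + 2·3^3 + 2·3^4 + 2·3^5 + 1·3^7. Digit sequence: (2, 1, 0, 2, 2, 2, 0, 1).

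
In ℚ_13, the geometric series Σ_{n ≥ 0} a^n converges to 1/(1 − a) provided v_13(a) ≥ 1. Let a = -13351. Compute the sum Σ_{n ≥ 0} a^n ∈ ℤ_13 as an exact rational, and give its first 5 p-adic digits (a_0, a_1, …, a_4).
Σ a^n = 1/(1 − a) = 1/13352;  first 5 digits = (1, 0, 12, 6, 0)

v_13(a) = 2 ≥ 1, so the series converges in ℤ_13 to 1/(1 − a) = 1/(1 − (-13351)) = 1/13352. Expand this rational in ℤ_13: compute digits iteratively via d_i = x_i mod 13, x_{i+1} = (x_i − d_i)/13. The first 5 digits are (1, 0, 12, 6, 0).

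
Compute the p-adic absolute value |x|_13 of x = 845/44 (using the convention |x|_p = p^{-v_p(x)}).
|845/44|_13 = 1/169

Step 1 — compute v_13(x) by factoring powers of 13 out of the numerator and denominator: v_13(845/44) = 2. Step 2 — apply |x|_p = p^{-v_p(x)} = 13^{-2} = 1/169.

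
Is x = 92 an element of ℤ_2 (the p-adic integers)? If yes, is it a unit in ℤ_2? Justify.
x ∈ ℤ_2 but not a unit; v_2(x) = 2 > 0

ℤ_2 = {x ∈ ℚ_2 : v_2(x) ≥ 0} and ℤ_2^× = {x ∈ ℤ_2 : v_2(x) = 0}. Here v_2(92) = v_2(num) − v_2(den) = 2; compare against these criteria.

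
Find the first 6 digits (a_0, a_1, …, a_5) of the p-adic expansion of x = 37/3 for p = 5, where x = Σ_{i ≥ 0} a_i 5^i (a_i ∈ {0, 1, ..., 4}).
(a_0, …, a_5) = (4, 0, 2, 3, 1, 3)

v_5(37/3) = 0 (numerator and denominator both coprime to 5), so x ∈ ℤ_5^×. Compute digits iteratively via a_i = x_i mod 5, x_{i+1} = (x_i − a_i)/5, with x_0 = x:
  x_0 = 37/3;  a_0 = 4;  x_1 = (x_0 − 4)/5 = 5/3
  x_1 = 5/3;  a_1 = 0;  x_2 = (x_1 − 0)/5 = 1/3
  x_2 = 1/3;  a_2 = 2;  x_3 = (x_2 − 2)/5 = -1/3
  x_3 = -1/3;  a_3 = 3;  x_4 = (x_3 − 3)/5 = -2/3
  x_4 = -2/3;  a_4 = 1;  x_5 = (x_4 − 1)/5 = -1/3
  x_5 = -1/3;  a_5 = 3;  x_6 = (x_5 − 3)/5 = -2/3
Digits: (4, 0, 2, 3, 1, 3).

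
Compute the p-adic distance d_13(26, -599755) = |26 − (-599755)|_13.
d_13(26, -599755) = 1/28561

Step 1 — x − y = 26 − (-599755) = 599781. Step 2 — v_13(599781) = 4 (factor: 599781 = (13^4 · 21); the sign does not affect v_p). Step 3 — |x − y|_13 = 13^{-4} = 1/28561.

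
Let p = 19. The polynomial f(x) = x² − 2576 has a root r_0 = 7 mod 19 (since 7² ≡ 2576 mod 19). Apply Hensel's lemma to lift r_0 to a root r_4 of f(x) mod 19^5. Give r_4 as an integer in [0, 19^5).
r_4 = 1368558 (mod 2476099)

Hensel's recurrence: r_{i+1} = r_i − f(r_i)·(f′(r_i))^{-1} mod 19^{i+2}, with f′(x) = 2x. Iterate:
  r_0 = 7 (mod 19)
  r_1 = 7 (mod 361)
  r_2 = 3617 (mod 6859)
  r_3 = 65348 (mod 130321)
  r_4 = 1368558 (mod 2476099)
Final: r_4 = 1368558, and one checks f(r_4) ≡ 0 mod 19^5.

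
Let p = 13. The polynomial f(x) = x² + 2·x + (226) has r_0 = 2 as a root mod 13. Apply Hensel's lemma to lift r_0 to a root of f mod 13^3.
r_2 = 808 (mod 2197)

Hensel: r_{i+1} = r_i − f(r_i)·(f′(r_i))^{-1} mod 13^{i+2}, f′(x) = 2x + 2. Iterate:
  r_0 = 2 (mod 13)
  r_1 = 132 (mod 169)
  r_2 = 808 (mod 2197)
Final: r = 808 satisfies f(r) ≡ 0 mod 13^3.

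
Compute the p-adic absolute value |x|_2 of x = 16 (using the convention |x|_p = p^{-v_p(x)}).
|16|_2 = 1/16

Step 1 — compute v_2(x) by factoring powers of 2 out of the numerator and denominator: v_2(16) = 4. Step 2 — apply |x|_p = p^{-v_p(x)} = 2^{-4} = 1/16.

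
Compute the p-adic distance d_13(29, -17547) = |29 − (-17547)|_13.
d_13(29, -17547) = 1/2197

Step 1 — x − y = 29 − (-17547) = 17576. Step 2 — v_13(17576) = 3 (factor: 17576 = (13^3 · 8); the sign does not affect v_p). Step 3 — |x − y|_13 = 13^{-3} = 1/2197.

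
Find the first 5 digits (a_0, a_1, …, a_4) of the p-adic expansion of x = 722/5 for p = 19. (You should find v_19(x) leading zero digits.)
(a_0, …, a_4) = (0, 0, 8, 11, 7)

v_19(722/5) = 2, so a_0 = ... = a_1 = 0. Factor out: x = 19^2 · u with u = 2/5 a unit in ℤ_19. Expand u iteratively via a_{v+i} = u_i mod 19, u_{i+1} = (u_i − a_{v+i})/19:
  u_0 = 2/5;  a_2 = 8;  u_1 = (u_0 − 8)/19 = -2/5
  u_1 = -2/5;  a_3 = 11;  u_2 = (u_1 − 11)/19 = -3/5
  u_2 = -3/5;  a_4 = 7;  u_3 = (u_2 − 7)/19 = -2/5
Digits: (0, 0, 8, 11, 7).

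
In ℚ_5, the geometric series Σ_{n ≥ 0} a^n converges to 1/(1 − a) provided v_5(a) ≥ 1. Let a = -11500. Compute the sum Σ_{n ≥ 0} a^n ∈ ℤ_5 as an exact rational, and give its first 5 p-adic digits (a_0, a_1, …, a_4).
Σ a^n = 1/(1 − a) = 1/11501;  first 5 digits = (1, 0, 0, 3, 1)

v_5(a) = 3 ≥ 1, so the series converges in ℤ_5 to 1/(1 − a) = 1/(1 − (-11500)) = 1/11501. Expand this rational in ℤ_5: compute digits iteratively via d_i = x_i mod 5, x_{i+1} = (x_i − d_i)/5. The first 5 digits are (1, 0, 0, 3, 1).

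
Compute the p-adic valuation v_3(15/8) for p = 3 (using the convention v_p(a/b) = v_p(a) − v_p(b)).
v_3(15/8) = 1

Factor powers of 3 from the numerator and denominator of the reduced fraction: 15 = 3^1 · 5 and 8 = 3^0 · 8. Apply v_p(a/b) = v_p(a) − v_p(b): v_3(15/8) = 1 − 0 = 1.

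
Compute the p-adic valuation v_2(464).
v_2(464) = 4

v_2(n) is the largest exponent k such that 2^k divides n. Factor out: 464 = 2^4 · 29. (Sign doesn't affect v_p.) So v_2(464) = 4.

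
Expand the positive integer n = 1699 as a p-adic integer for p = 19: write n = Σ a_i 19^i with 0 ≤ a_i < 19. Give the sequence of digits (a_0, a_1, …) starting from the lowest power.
(a_0, a_1, …) = (8, 13, 4)

Repeated division by 19 gives the digits low-to-high: 1699 = 8 + 13·19^1 + 4·19^2. Digit sequence: (8, 13, 4).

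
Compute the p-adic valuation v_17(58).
v_17(58) = 0

v_17(n) is the largest exponent k such that 17^k divides n. Factor out: 58 = 17^0 · 58. (Sign doesn't affect v_p.) So v_17(58) = 0.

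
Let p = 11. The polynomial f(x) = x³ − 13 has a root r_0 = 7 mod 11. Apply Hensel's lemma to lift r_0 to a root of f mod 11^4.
r_3 = 8818 (mod 14641)

Hensel: r_{i+1} = r_i − f(r_i)/f′(r_i) mod 11^{i+2}, where f′(x) = 3x². Iterate:
  r_0 = 7 (mod 11)
  r_1 = 106 (mod 121)
  r_2 = 832 (mod 1331)
  r_3 = 8818 (mod 14641)
Final: r = 8818 with f(r) ≡ 0 mod 11^4.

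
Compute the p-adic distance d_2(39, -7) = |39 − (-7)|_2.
d_2(39, -7) = 1/2

Step 1 — x − y = 39 − (-7) = 46. Step 2 — v_2(46) = 1 (factor: 46 = (2^1 · 23); the sign does not affect v_p). Step 3 — |x − y|_2 = 2^{-1} = 1/2.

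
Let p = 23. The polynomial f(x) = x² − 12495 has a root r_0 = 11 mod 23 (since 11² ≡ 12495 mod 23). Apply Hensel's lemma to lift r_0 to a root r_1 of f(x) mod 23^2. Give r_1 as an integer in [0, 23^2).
r_1 = 333 (mod 529)

Hensel's recurrence: r_{i+1} = r_i − f(r_i)·(f′(r_i))^{-1} mod 23^{i+2}, with f′(x) = 2x. Iterate:
  r_0 = 11 (mod 23)
  r_1 = 333 (mod 529)
Final: r_1 = 333, and one checks f(r_1) ≡ 0 mod 23^2.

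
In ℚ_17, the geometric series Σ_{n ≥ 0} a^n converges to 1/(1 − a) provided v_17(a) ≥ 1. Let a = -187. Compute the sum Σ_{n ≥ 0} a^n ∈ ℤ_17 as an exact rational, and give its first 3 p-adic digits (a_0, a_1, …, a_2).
Σ a^n = 1/(1 − a) = 1/188;  first 3 digits = (1, 6, 1)

v_17(a) = 1 ≥ 1, so the series converges in ℤ_17 to 1/(1 − a) = 1/(1 − (-187)) = 1/188. Expand this rational in ℤ_17: compute digits iteratively via d_i = x_i mod 17, x_{i+1} = (x_i − d_i)/17. The first 3 digits are (1, 6, 1).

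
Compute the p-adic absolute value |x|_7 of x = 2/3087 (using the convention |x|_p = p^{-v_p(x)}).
|2/3087|_7 = 343

Step 1 — compute v_7(x) by factoring powers of 7 out of the numerator and denominator: v_7(2/3087) = -3. Step 2 — apply |x|_p = p^{-v_p(x)} = 7^{3} = 343.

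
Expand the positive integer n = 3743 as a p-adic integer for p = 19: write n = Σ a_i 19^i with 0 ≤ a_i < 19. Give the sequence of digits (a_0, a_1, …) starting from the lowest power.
(a_0, a_1, …) = (0, 7, 10)

Repeated division by 19 gives the digits low-to-high: 3743 = 7·19^1 + 10·19^2. Digit sequence: (0, 7, 10).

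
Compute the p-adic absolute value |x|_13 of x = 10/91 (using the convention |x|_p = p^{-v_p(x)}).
|10/91|_13 = 13

Step 1 — compute v_13(x) by factoring powers of 13 out of the numerator and denominator: v_13(10/91) = -1. Step 2 — apply |x|_p = p^{-v_p(x)} = 13^{1} = 13.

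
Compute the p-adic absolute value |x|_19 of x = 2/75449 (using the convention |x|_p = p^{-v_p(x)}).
|2/75449|_19 = 6859

Step 1 — compute v_19(x) by factoring powers of 19 out of the numerator and denominator: v_19(2/75449) = -3. Step 2 — apply |x|_p = p^{-v_p(x)} = 19^{3} = 6859.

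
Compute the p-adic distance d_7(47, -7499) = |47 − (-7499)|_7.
d_7(47, -7499) = 1/343

Step 1 — x − y = 47 − (-7499) = 7546. Step 2 — v_7(7546) = 3 (factor: 7546 = (7^3 · 22); the sign does not affect v_p). Step 3 — |x − y|_7 = 7^{-3} = 1/343.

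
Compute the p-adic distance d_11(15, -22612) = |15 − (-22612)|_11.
d_11(15, -22612) = 1/1331

Step 1 — x − y = 15 − (-22612) = 22627. Step 2 — v_11(22627) = 3 (factor: 22627 = (11^3 · 17); the sign does not affect v_p). Step 3 — |x − y|_11 = 11^{-3} = 1/1331.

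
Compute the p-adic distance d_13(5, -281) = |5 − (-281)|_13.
d_13(5, -281) = 1/13

Step 1 — x − y = 5 − (-281) = 286. Step 2 — v_13(286) = 1 (factor: 286 = (13^1 · 22); the sign does not affect v_p). Step 3 — |x − y|_13 = 13^{-1} = 1/13.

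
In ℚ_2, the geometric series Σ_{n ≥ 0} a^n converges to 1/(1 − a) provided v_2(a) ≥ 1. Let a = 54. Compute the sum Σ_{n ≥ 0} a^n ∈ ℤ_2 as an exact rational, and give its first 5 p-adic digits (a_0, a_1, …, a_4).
Σ a^n = 1/(1 − a) = -1/53;  first 5 digits = (1, 1, 0, 0, 0)

v_2(a) = 1 ≥ 1, so the series converges in ℤ_2 to 1/(1 − a) = 1/(1 − 54) = -1/53. Expand this rational in ℤ_2: compute digits iteratively via d_i = x_i mod 2, x_{i+1} = (x_i − d_i)/2. The first 5 digits are (1, 1, 0, 0, 0).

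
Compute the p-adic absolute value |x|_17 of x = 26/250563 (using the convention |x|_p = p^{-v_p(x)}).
|26/250563|_17 = 83521

Step 1 — compute v_17(x) by factoring powers of 17 out of the numerator and denominator: v_17(26/250563) = -4. Step 2 — apply |x|_p = p^{-v_p(x)} = 17^{4} = 83521.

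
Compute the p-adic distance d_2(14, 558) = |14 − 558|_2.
d_2(14, 558) = 1/32

Step 1 — x − y = 14 − 558 = -544. Step 2 — v_2(-544) = 5 (factor: -544 = −(2^5 · 17); the sign does not affect v_p). Step 3 — |x − y|_2 = 2^{-5} = 1/32.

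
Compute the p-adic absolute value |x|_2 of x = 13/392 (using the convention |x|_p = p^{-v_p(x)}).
|13/392|_2 = 8

Step 1 — compute v_2(x) by factoring powers of 2 out of the numerator and denominator: v_2(13/392) = -3. Step 2 — apply |x|_p = p^{-v_p(x)} = 2^{3} = 8.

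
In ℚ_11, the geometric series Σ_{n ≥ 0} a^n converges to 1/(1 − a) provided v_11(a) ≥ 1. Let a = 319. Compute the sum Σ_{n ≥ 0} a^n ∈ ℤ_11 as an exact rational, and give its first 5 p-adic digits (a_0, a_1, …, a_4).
Σ a^n = 1/(1 − a) = -1/318;  first 5 digits = (1, 7, 7, 1, 5)

v_11(a) = 1 ≥ 1, so the series converges in ℤ_11 to 1/(1 − a) = 1/(1 − 319) = -1/318. Expand this rational in ℤ_11: compute digits iteratively via d_i = x_i mod 11, x_{i+1} = (x_i − d_i)/11. The first 5 digits are (1, 7, 7, 1, 5).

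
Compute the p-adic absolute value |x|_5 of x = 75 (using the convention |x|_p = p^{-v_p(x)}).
|75|_5 = 1/25

Step 1 — compute v_5(x) by factoring powers of 5 out of the numerator and denominator: v_5(75) = 2. Step 2 — apply |x|_p = p^{-v_p(x)} = 5^{-2} = 1/25.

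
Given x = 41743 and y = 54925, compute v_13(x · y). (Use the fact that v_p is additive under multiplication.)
v_13(2292734275) = 6

v_p(x) = 3 (factor: 41743 = 13^3 · 19); v_p(y) = 3 (factor: 54925 = 13^3 · 25). Additivity: v_p(xy) = v_p(x) + v_p(y) = 3 + 3 = 6. (Direct check: xy = 2292734275 = 13^6 · (475).)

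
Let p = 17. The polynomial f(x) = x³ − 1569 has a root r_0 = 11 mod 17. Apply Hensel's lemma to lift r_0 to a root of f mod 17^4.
r_3 = 21244 (mod 83521)

Hensel: r_{i+1} = r_i − f(r_i)/f′(r_i) mod 17^{i+2}, where f′(x) = 3x². Iterate:
  r_0 = 11 (mod 17)
  r_1 = 147 (mod 289)
  r_2 = 1592 (mod 4913)
  r_3 = 21244 (mod 83521)
Final: r = 21244 with f(r) ≡ 0 mod 17^4.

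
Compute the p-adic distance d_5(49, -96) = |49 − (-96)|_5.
d_5(49, -96) = 1/5

Step 1 — x − y = 49 − (-96) = 145. Step 2 — v_5(145) = 1 (factor: 145 = (5^1 · 29); the sign does not affect v_p). Step 3 — |x − y|_5 = 5^{-1} = 1/5.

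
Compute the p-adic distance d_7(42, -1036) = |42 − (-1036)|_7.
d_7(42, -1036) = 1/49

Step 1 — x − y = 42 − (-1036) = 1078. Step 2 — v_7(1078) = 2 (factor: 1078 = (7^2 · 22); the sign does not affect v_p). Step 3 — |x − y|_7 = 7^{-2} = 1/49.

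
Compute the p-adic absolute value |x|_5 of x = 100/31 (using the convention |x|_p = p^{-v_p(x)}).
|100/31|_5 = 1/25

Step 1 — compute v_5(x) by factoring powers of 5 out of the numerator and denominator: v_5(100/31) = 2. Step 2 — apply |x|_p = p^{-v_p(x)} = 5^{-2} = 1/25.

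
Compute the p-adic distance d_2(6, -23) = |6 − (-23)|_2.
d_2(6, -23) = 1

Step 1 — x − y = 6 − (-23) = 29. Step 2 — v_2(29) = 0 (factor: 29 = (2^0 · 29); the sign does not affect v_p). Step 3 — |x − y|_2 = 2^{0} = 1.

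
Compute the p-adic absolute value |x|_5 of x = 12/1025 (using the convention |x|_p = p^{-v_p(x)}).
|12/1025|_5 = 25

Step 1 — compute v_5(x) by factoring powers of 5 out of the numerator and denominator: v_5(12/1025) = -2. Step 2 — apply |x|_p = p^{-v_p(x)} = 5^{2} = 25.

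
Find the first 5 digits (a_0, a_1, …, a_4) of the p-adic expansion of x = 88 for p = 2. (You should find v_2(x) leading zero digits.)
(a_0, …, a_4) = (0, 0, 0, 1, 1)

v_2(88) = 3, so a_0 = ... = a_2 = 0. Factor out: x = 2^3 · u with u = 11 a unit in ℤ_2. Expand u iteratively via a_{v+i} = u_i mod 2, u_{i+1} = (u_i − a_{v+i})/2:
  u_0 = 11;  a_3 = 1;  u_1 = (u_0 − 1)/2 = 5
  u_1 = 5;  a_4 = 1;  u_2 = (u_1 − 1)/2 = 2
Digits: (0, 0, 0, 1, 1).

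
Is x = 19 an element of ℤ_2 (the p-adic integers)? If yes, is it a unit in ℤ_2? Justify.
x ∈ ℤ_2^× (unit); v_2(x) = 0

ℤ_2 = {x ∈ ℚ_2 : v_2(x) ≥ 0} and ℤ_2^× = {x ∈ ℤ_2 : v_2(x) = 0}. Here v_2(19) = v_2(num) − v_2(den) = 0; compare against these criteria.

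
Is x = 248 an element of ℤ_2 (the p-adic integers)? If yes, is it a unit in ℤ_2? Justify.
x ∈ ℤ_2 but not a unit; v_2(x) = 3 > 0

ℤ_2 = {x ∈ ℚ_2 : v_2(x) ≥ 0} and ℤ_2^× = {x ∈ ℤ_2 : v_2(x) = 0}. Here v_2(248) = v_2(num) − v_2(den) = 3; compare against these criteria.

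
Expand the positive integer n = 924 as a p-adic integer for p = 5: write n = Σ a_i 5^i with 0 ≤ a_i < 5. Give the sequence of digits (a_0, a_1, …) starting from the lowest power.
(a_0, a_1, …) = (4, 4, 1, 2, 1)

Repeated division by 5 gives the digits low-to-high: 924 = 4 + 4·5^1 + 1·5^2 + 2·5^3 + 1·5^4. Digit sequence: (4, 4, 1, 2, 1).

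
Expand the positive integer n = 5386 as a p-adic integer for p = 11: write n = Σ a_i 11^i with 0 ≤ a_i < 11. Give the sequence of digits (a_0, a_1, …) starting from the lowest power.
(a_0, a_1, …) = (7, 5, 0, 4)

Repeated division by 11 gives the digits low-to-high: 5386 = 7 + 5·11^1 + 4·11^3. Digit sequence: (7, 5, 0, 4).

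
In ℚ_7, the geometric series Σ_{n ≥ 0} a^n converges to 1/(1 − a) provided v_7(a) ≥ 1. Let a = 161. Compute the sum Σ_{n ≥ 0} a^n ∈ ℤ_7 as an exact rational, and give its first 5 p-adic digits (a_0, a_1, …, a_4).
Σ a^n = 1/(1 − a) = -1/160;  first 5 digits = (1, 2, 0, 0, 1)

v_7(a) = 1 ≥ 1, so the series converges in ℤ_7 to 1/(1 − a) = 1/(1 − 161) = -1/160. Expand this rational in ℤ_7: compute digits iteratively via d_i = x_i mod 7, x_{i+1} = (x_i − d_i)/7. The first 5 digits are (1, 2, 0, 0, 1).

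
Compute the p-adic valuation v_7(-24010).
v_7(-24010) = 4

v_7(n) is the largest exponent k such that 7^k divides n. Factor out: -24010 = -7^4 · 10. (Sign doesn't affect v_p.) So v_7(-24010) = 4.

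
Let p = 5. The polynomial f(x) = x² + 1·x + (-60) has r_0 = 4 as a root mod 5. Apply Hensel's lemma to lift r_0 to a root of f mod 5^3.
r_2 = 39 (mod 125)

Hensel: r_{i+1} = r_i − f(r_i)·(f′(r_i))^{-1} mod 5^{i+2}, f′(x) = 2x + 1. Iterate:
  r_0 = 4 (mod 5)
  r_1 = 14 (mod 25)
  r_2 = 39 (mod 125)
Final: r = 39 satisfies f(r) ≡ 0 mod 5^3.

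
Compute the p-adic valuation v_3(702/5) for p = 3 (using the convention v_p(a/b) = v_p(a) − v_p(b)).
v_3(702/5) = 3

Factor powers of 3 from the numerator and denominator of the reduced fraction: 702 = 3^3 · 26 and 5 = 3^0 · 5. Apply v_p(a/b) = v_p(a) − v_p(b): v_3(702/5) = 3 − 0 = 3.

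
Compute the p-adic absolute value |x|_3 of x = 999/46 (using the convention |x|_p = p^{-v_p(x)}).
|999/46|_3 = 1/27

Step 1 — compute v_3(x) by factoring powers of 3 out of the numerator and denominator: v_3(999/46) = 3. Step 2 — apply |x|_p = p^{-v_p(x)} = 3^{-3} = 1/27.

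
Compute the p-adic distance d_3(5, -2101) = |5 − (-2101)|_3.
d_3(5, -2101) = 1/81

Step 1 — x − y = 5 − (-2101) = 2106. Step 2 — v_3(2106) = 4 (factor: 2106 = (3^4 · 26); the sign does not affect v_p). Step 3 — |x − y|_3 = 3^{-4} = 1/81.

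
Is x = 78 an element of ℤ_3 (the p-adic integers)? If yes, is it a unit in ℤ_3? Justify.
x ∈ ℤ_3 but not a unit; v_3(x) = 1 > 0

ℤ_3 = {x ∈ ℚ_3 : v_3(x) ≥ 0} and ℤ_3^× = {x ∈ ℤ_3 : v_3(x) = 0}. Here v_3(78) = v_3(num) − v_3(den) = 1; compare against these criteria.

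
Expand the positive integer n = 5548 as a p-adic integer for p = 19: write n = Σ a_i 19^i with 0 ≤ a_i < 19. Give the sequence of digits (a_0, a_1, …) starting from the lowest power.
(a_0, a_1, …) = (0, 7, 15)

Repeated division by 19 gives the digits low-to-high: 5548 = 7·19^1 + 15·19^2. Digit sequence: (0, 7, 15).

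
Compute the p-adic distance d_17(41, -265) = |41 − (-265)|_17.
d_17(41, -265) = 1/17

Step 1 — x − y = 41 − (-265) = 306. Step 2 — v_17(306) = 1 (factor: 306 = (17^1 · 18); the sign does not affect v_p). Step 3 — |x − y|_17 = 17^{-1} = 1/17.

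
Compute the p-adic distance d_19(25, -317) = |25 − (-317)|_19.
d_19(25, -317) = 1/19

Step 1 — x − y = 25 − (-317) = 342. Step 2 — v_19(342) = 1 (factor: 342 = (19^1 · 18); the sign does not affect v_p). Step 3 — |x − y|_19 = 19^{-1} = 1/19.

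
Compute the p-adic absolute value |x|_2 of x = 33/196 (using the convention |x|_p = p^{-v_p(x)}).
|33/196|_2 = 4

Step 1 — compute v_2(x) by factoring powers of 2 out of the numerator and denominator: v_2(33/196) = -2. Step 2 — apply |x|_p = p^{-v_p(x)} = 2^{2} = 4.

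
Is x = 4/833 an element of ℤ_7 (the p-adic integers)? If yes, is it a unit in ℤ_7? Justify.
x ∉ ℤ_7 (v_7(x) = -2 < 0)

ℤ_7 = {x ∈ ℚ_7 : v_7(x) ≥ 0} and ℤ_7^× = {x ∈ ℤ_7 : v_7(x) = 0}. Here v_7(4/833) = v_7(num) − v_7(den) = -2; compare against these criteria.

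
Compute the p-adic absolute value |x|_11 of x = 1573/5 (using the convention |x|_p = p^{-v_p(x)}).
|1573/5|_11 = 1/121

Step 1 — compute v_11(x) by factoring powers of 11 out of the numerator and denominator: v_11(1573/5) = 2. Step 2 — apply |x|_p = p^{-v_p(x)} = 11^{-2} = 1/121.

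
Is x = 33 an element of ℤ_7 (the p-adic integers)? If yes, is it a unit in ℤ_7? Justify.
x ∈ ℤ_7^× (unit); v_7(x) = 0

ℤ_7 = {x ∈ ℚ_7 : v_7(x) ≥ 0} and ℤ_7^× = {x ∈ ℤ_7 : v_7(x) = 0}. Here v_7(33) = v_7(num) − v_7(den) = 0; compare against these criteria.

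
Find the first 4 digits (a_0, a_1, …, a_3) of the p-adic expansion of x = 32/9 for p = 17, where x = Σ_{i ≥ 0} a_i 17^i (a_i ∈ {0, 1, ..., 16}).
(a_0, …, a_3) = (13, 7, 9, 7)

v_17(32/9) = 0 (numerator and denominator both coprime to 17), so x ∈ ℤ_17^×. Compute digits iteratively via a_i = x_i mod 17, x_{i+1} = (x_i − a_i)/17, with x_0 = x:
  x_0 = 32/9;  a_0 = 13;  x_1 = (x_0 − 13)/17 = -5/9
  x_1 = -5/9;  a_1 = 7;  x_2 = (x_1 − 7)/17 = -4/9
  x_2 = -4/9;  a_2 = 9;  x_3 = (x_2 − 9)/17 = -5/9
  x_3 = -5/9;  a_3 = 7;  x_4 = (x_3 − 7)/17 = -4/9
Digits: (13, 7, 9, 7).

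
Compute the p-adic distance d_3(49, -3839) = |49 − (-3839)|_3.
d_3(49, -3839) = 1/243

Step 1 — x − y = 49 − (-3839) = 3888. Step 2 — v_3(3888) = 5 (factor: 3888 = (3^5 · 16); the sign does not affect v_p). Step 3 — |x − y|_3 = 3^{-5} = 1/243.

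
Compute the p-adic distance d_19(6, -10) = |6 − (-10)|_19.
d_19(6, -10) = 1

Step 1 — x − y = 6 − (-10) = 16. Step 2 — v_19(16) = 0 (factor: 16 = (19^0 · 16); the sign does not affect v_p). Step 3 — |x − y|_19 = 19^{0} = 1.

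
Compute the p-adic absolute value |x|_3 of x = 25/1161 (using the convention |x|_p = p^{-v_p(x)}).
|25/1161|_3 = 27

Step 1 — compute v_3(x) by factoring powers of 3 out of the numerator and denominator: v_3(25/1161) = -3. Step 2 — apply |x|_p = p^{-v_p(x)} = 3^{3} = 27.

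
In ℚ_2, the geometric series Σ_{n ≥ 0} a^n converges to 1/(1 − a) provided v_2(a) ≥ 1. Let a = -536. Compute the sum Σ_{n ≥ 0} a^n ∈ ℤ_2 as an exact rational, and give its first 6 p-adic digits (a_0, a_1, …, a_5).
Σ a^n = 1/(1 − a) = 1/537;  first 6 digits = (1, 0, 0, 1, 0, 1)

v_2(a) = 3 ≥ 1, so the series converges in ℤ_2 to 1/(1 − a) = 1/(1 − (-536)) = 1/537. Expand this rational in ℤ_2: compute digits iteratively via d_i = x_i mod 2, x_{i+1} = (x_i − d_i)/2. The first 6 digits are (1, 0, 0, 1, 0, 1).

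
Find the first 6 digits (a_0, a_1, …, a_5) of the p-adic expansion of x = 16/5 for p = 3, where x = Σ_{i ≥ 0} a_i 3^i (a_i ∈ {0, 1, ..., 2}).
(a_0, …, a_5) = (2, 1, 1, 2, 1, 0)

v_3(16/5) = 0 (numerator and denominator both coprime to 3), so x ∈ ℤ_3^×. Compute digits iteratively via a_i = x_i mod 3, x_{i+1} = (x_i − a_i)/3, with x_0 = x:
  x_0 = 16/5;  a_0 = 2;  x_1 = (x_0 − 2)/3 = 2/5
  x_1 = 2/5;  a_1 = 1;  x_2 = (x_1 − 1)/3 = -1/5
  x_2 = -1/5;  a_2 = 1;  x_3 = (x_2 − 1)/3 = -2/5
  x_3 = -2/5;  a_3 = 2;  x_4 = (x_3 − 2)/3 = -4/5
  x_4 = -4/5;  a_4 = 1;  x_5 = (x_4 − 1)/3 = -3/5
  x_5 = -3/5;  a_5 = 0;  x_6 = (x_5 − 0)/3 = -1/5
Digits: (2, 1, 1, 2, 1, 0).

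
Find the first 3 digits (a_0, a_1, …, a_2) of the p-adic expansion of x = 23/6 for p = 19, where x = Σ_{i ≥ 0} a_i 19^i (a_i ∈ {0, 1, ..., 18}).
(a_0, …, a_2) = (7, 3, 3)

v_19(23/6) = 0 (numerator and denominator both coprime to 19), so x ∈ ℤ_19^×. Compute digits iteratively via a_i = x_i mod 19, x_{i+1} = (x_i − a_i)/19, with x_0 = x:
  x_0 = 23/6;  a_0 = 7;  x_1 = (x_0 − 7)/19 = -1/6
  x_1 = -1/6;  a_1 = 3;  x_2 = (x_1 − 3)/19 = -1/6
  x_2 = -1/6;  a_2 = 3;  x_3 = (x_2 − 3)/19 = -1/6
Digits: (7, 3, 3).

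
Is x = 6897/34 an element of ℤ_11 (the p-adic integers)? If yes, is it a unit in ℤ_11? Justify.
x ∈ ℤ_11 but not a unit; v_11(x) = 2 > 0

ℤ_11 = {x ∈ ℚ_11 : v_11(x) ≥ 0} and ℤ_11^× = {x ∈ ℤ_11 : v_11(x) = 0}. Here v_11(6897/34) = v_11(num) − v_11(den) = 2; compare against these criteria.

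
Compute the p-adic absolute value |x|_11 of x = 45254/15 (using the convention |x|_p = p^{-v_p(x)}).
|45254/15|_11 = 1/1331

Step 1 — compute v_11(x) by factoring powers of 11 out of the numerator and denominator: v_11(45254/15) = 3. Step 2 — apply |x|_p = p^{-v_p(x)} = 11^{-3} = 1/1331.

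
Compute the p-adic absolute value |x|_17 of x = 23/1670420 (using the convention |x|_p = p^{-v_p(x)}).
|23/1670420|_17 = 83521

Step 1 — compute v_17(x) by factoring powers of 17 out of the numerator and denominator: v_17(23/1670420) = -4. Step 2 — apply |x|_p = p^{-v_p(x)} = 17^{4} = 83521.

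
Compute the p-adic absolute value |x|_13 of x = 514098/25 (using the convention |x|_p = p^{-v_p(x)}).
|514098/25|_13 = 1/28561

Step 1 — compute v_13(x) by factoring powers of 13 out of the numerator and denominator: v_13(514098/25) = 4. Step 2 — apply |x|_p = p^{-v_p(x)} = 13^{-4} = 1/28561.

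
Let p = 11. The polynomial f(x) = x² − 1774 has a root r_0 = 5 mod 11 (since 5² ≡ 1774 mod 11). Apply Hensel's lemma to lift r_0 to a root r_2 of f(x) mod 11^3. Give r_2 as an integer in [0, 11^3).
r_2 = 676 (mod 1331)

Hensel's recurrence: r_{i+1} = r_i − f(r_i)·(f′(r_i))^{-1} mod 11^{i+2}, with f′(x) = 2x. Iterate:
  r_0 = 5 (mod 11)
  r_1 = 71 (mod 121)
  r_2 = 676 (mod 1331)
Final: r_2 = 676, and one checks f(r_2) ≡ 0 mod 11^3.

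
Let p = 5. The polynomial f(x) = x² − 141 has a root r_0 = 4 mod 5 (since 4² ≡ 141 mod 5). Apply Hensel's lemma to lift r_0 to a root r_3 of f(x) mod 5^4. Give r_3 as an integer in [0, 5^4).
r_3 = 254 (mod 625)

Hensel's recurrence: r_{i+1} = r_i − f(r_i)·(f′(r_i))^{-1} mod 5^{i+2}, with f′(x) = 2x. Iterate:
  r_0 = 4 (mod 5)
  r_1 = 4 (mod 25)
  r_2 = 4 (mod 125)
  r_3 = 254 (mod 625)
Final: r_3 = 254, and one checks f(r_3) ≡ 0 mod 5^4.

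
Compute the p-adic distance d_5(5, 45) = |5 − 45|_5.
d_5(5, 45) = 1/5

Step 1 — x − y = 5 − 45 = -40. Step 2 — v_5(-40) = 1 (factor: -40 = −(5^1 · 8); the sign does not affect v_p). Step 3 — |x − y|_5 = 5^{-1} = 1/5.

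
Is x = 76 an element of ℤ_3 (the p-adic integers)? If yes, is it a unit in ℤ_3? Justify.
x ∈ ℤ_3^× (unit); v_3(x) = 0

ℤ_3 = {x ∈ ℚ_3 : v_3(x) ≥ 0} and ℤ_3^× = {x ∈ ℤ_3 : v_3(x) = 0}. Here v_3(76) = v_3(num) − v_3(den) = 0; compare against these criteria.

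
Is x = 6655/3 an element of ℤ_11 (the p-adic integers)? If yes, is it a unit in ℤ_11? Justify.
x ∈ ℤ_11 but not a unit; v_11(x) = 3 > 0

ℤ_11 = {x ∈ ℚ_11 : v_11(x) ≥ 0} and ℤ_11^× = {x ∈ ℤ_11 : v_11(x) = 0}. Here v_11(6655/3) = v_11(num) − v_11(den) = 3; compare against these criteria.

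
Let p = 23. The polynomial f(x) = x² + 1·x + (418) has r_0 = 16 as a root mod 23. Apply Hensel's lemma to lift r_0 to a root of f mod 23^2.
r_1 = 476 (mod 529)

Hensel: r_{i+1} = r_i − f(r_i)·(f′(r_i))^{-1} mod 23^{i+2}, f′(x) = 2x + 1. Iterate:
  r_0 = 16 (mod 23)
  r_1 = 476 (mod 529)
Final: r = 476 satisfies f(r) ≡ 0 mod 23^2.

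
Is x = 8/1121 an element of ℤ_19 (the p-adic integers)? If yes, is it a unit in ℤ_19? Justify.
x ∉ ℤ_19 (v_19(x) = -1 < 0)

ℤ_19 = {x ∈ ℚ_19 : v_19(x) ≥ 0} and ℤ_19^× = {x ∈ ℤ_19 : v_19(x) = 0}. Here v_19(8/1121) = v_19(num) − v_19(den) = -1; compare against these criteria.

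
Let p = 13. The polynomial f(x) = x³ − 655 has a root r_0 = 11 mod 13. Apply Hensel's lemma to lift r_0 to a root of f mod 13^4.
r_3 = 18263 (mod 28561)

Hensel: r_{i+1} = r_i − f(r_i)/f′(r_i) mod 13^{i+2}, where f′(x) = 3x². Iterate:
  r_0 = 11 (mod 13)
  r_1 = 11 (mod 169)
  r_2 = 687 (mod 2197)
  r_3 = 18263 (mod 28561)
Final: r = 18263 with f(r) ≡ 0 mod 13^4.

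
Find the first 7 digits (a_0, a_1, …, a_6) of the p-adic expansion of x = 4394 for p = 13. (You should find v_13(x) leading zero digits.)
(a_0, …, a_6) = (0, 0, 0, 2, 0, 0, 0)

v_13(4394) = 3, so a_0 = ... = a_2 = 0. Factor out: x = 13^3 · u with u = 2 a unit in ℤ_13. Expand u iteratively via a_{v+i} = u_i mod 13, u_{i+1} = (u_i − a_{v+i})/13:
  u_0 = 2;  a_3 = 2;  u_1 = (u_0 − 2)/13 = 0
  u_1 = 0;  a_4 = 0;  u_2 = (u_1 − 0)/13 = 0
  u_2 = 0;  a_5 = 0;  u_3 = (u_2 − 0)/13 = 0
  u_3 = 0;  a_6 = 0;  u_4 = (u_3 − 0)/13 = 0
Digits: (0, 0, 0, 2, 0, 0, 0).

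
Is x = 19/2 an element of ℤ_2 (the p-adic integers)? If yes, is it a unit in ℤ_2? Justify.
x ∉ ℤ_2 (v_2(x) = -1 < 0)

ℤ_2 = {x ∈ ℚ_2 : v_2(x) ≥ 0} and ℤ_2^× = {x ∈ ℤ_2 : v_2(x) = 0}. Here v_2(19/2) = v_2(num) − v_2(den) = -1; compare against these criteria.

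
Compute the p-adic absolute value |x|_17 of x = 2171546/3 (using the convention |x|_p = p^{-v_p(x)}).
|2171546/3|_17 = 1/83521

Step 1 — compute v_17(x) by factoring powers of 17 out of the numerator and denominator: v_17(2171546/3) = 4. Step 2 — apply |x|_p = p^{-v_p(x)} = 17^{-4} = 1/83521.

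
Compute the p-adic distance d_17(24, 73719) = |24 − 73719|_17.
d_17(24, 73719) = 1/4913

Step 1 — x − y = 24 − 73719 = -73695. Step 2 — v_17(-73695) = 3 (factor: -73695 = −(17^3 · 15); the sign does not affect v_p). Step 3 — |x − y|_17 = 17^{-3} = 1/4913.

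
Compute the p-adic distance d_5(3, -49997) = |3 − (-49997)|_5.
d_5(3, -49997) = 1/3125

Step 1 — x − y = 3 − (-49997) = 50000. Step 2 — v_5(50000) = 5 (factor: 50000 = (5^5 · 16); the sign does not affect v_p). Step 3 — |x − y|_5 = 5^{-5} = 1/3125.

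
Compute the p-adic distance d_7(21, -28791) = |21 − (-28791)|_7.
d_7(21, -28791) = 1/2401

Step 1 — x − y = 21 − (-28791) = 28812. Step 2 — v_7(28812) = 4 (factor: 28812 = (7^4 · 12); the sign does not affect v_p). Step 3 — |x − y|_7 = 7^{-4} = 1/2401.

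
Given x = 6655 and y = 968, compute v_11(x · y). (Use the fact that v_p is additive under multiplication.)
v_11(6442040) = 5

v_p(x) = 3 (factor: 6655 = 11^3 · 5); v_p(y) = 2 (factor: 968 = 11^2 · 8). Additivity: v_p(xy) = v_p(x) + v_p(y) = 3 + 2 = 5. (Direct check: xy = 6442040 = 11^5 · (40).)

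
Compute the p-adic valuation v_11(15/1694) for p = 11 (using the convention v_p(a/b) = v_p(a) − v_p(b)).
v_11(15/1694) = -2

Factor powers of 11 from the numerator and denominator of the reduced fraction: 15 = 11^0 · 15 and 1694 = 11^2 · 14. Apply v_p(a/b) = v_p(a) − v_p(b): v_11(15/1694) = 0 − 2 = -2.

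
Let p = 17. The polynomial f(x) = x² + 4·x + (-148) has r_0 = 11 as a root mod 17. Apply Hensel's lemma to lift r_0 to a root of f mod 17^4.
r_3 = 33790 (mod 83521)

Hensel: r_{i+1} = r_i − f(r_i)·(f′(r_i))^{-1} mod 17^{i+2}, f′(x) = 2x + 4. Iterate:
  r_0 = 11 (mod 17)
  r_1 = 266 (mod 289)
  r_2 = 4312 (mod 4913)
  r_3 = 33790 (mod 83521)
Final: r = 33790 satisfies f(r) ≡ 0 mod 17^4.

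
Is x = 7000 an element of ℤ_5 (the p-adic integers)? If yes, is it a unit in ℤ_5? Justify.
x ∈ ℤ_5 but not a unit; v_5(x) = 3 > 0

ℤ_5 = {x ∈ ℚ_5 : v_5(x) ≥ 0} and ℤ_5^× = {x ∈ ℤ_5 : v_5(x) = 0}. Here v_5(7000) = v_5(num) − v_5(den) = 3; compare against these criteria.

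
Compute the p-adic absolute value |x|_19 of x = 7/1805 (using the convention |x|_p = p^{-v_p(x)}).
|7/1805|_19 = 361

Step 1 — compute v_19(x) by factoring powers of 19 out of the numerator and denominator: v_19(7/1805) = -2. Step 2 — apply |x|_p = p^{-v_p(x)} = 19^{2} = 361.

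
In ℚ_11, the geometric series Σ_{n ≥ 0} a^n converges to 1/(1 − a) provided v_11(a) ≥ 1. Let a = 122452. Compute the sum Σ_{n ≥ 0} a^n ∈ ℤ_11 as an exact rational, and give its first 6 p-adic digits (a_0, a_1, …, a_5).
Σ a^n = 1/(1 − a) = -1/122451;  first 6 digits = (1, 0, 0, 4, 8, 0)

v_11(a) = 3 ≥ 1, so the series converges in ℤ_11 to 1/(1 − a) = 1/(1 − 122452) = -1/122451. Expand this rational in ℤ_11: compute digits iteratively via d_i = x_i mod 11, x_{i+1} = (x_i − d_i)/11. The first 6 digits are (1, 0, 0, 4, 8, 0).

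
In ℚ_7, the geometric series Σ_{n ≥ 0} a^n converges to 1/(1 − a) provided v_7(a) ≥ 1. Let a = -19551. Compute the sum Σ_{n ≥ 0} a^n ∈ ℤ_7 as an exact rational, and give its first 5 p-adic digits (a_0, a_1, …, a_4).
Σ a^n = 1/(1 − a) = 1/19552;  first 5 digits = (1, 0, 0, 6, 5)

v_7(a) = 3 ≥ 1, so the series converges in ℤ_7 to 1/(1 − a) = 1/(1 − (-19551)) = 1/19552. Expand this rational in ℤ_7: compute digits iteratively via d_i = x_i mod 7, x_{i+1} = (x_i − d_i)/7. The first 5 digits are (1, 0, 0, 6, 5).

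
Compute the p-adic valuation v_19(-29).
v_19(-29) = 0

v_19(n) is the largest exponent k such that 19^k divides n. Factor out: -29 = -19^0 · 29. (Sign doesn't affect v_p.) So v_19(-29) = 0.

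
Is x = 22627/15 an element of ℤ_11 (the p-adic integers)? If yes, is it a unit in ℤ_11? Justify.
x ∈ ℤ_11 but not a unit; v_11(x) = 3 > 0

ℤ_11 = {x ∈ ℚ_11 : v_11(x) ≥ 0} and ℤ_11^× = {x ∈ ℤ_11 : v_11(x) = 0}. Here v_11(22627/15) = v_11(num) − v_11(den) = 3; compare against these criteria.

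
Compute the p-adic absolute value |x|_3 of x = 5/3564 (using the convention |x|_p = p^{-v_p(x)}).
|5/3564|_3 = 81

Step 1 — compute v_3(x) by factoring powers of 3 out of the numerator and denominator: v_3(5/3564) = -4. Step 2 — apply |x|_p = p^{-v_p(x)} = 3^{4} = 81.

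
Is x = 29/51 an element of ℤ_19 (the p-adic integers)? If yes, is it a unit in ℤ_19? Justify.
x ∈ ℤ_19^× (unit); v_19(x) = 0

ℤ_19 = {x ∈ ℚ_19 : v_19(x) ≥ 0} and ℤ_19^× = {x ∈ ℤ_19 : v_19(x) = 0}. Here v_19(29/51) = v_19(num) − v_19(den) = 0; compare against these criteria.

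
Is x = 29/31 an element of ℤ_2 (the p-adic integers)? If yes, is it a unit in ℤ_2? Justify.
x ∈ ℤ_2^× (unit); v_2(x) = 0

ℤ_2 = {x ∈ ℚ_2 : v_2(x) ≥ 0} and ℤ_2^× = {x ∈ ℤ_2 : v_2(x) = 0}. Here v_2(29/31) = v_2(num) − v_2(den) = 0; compare against these criteria.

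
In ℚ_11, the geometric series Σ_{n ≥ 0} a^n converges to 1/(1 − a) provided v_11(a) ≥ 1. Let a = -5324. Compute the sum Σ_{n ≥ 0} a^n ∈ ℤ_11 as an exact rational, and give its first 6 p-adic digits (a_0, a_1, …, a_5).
Σ a^n = 1/(1 − a) = 1/5325;  first 6 digits = (1, 0, 0, 7, 10, 10)

v_11(a) = 3 ≥ 1, so the series converges in ℤ_11 to 1/(1 − a) = 1/(1 − (-5324)) = 1/5325. Expand this rational in ℤ_11: compute digits iteratively via d_i = x_i mod 11, x_{i+1} = (x_i − d_i)/11. The first 6 digits are (1, 0, 0, 7, 10, 10).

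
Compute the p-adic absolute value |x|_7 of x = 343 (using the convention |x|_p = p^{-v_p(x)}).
|343|_7 = 1/343

Step 1 — compute v_7(x) by factoring powers of 7 out of the numerator and denominator: v_7(343) = 3. Step 2 — apply |x|_p = p^{-v_p(x)} = 7^{-3} = 1/343.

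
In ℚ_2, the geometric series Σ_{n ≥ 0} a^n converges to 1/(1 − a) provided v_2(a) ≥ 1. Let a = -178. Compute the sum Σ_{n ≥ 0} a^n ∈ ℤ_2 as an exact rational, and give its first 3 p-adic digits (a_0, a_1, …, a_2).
Σ a^n = 1/(1 − a) = 1/179;  first 3 digits = (1, 1, 0)

v_2(a) = 1 ≥ 1, so the series converges in ℤ_2 to 1/(1 − a) = 1/(1 − (-178)) = 1/179. Expand this rational in ℤ_2: compute digits iteratively via d_i = x_i mod 2, x_{i+1} = (x_i − d_i)/2. The first 3 digits are (1, 1, 0).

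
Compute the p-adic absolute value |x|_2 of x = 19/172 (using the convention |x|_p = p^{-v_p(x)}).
|19/172|_2 = 4

Step 1 — compute v_2(x) by factoring powers of 2 out of the numerator and denominator: v_2(19/172) = -2. Step 2 — apply |x|_p = p^{-v_p(x)} = 2^{2} = 4.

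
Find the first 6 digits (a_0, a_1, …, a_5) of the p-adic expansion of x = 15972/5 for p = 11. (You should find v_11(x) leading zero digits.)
(a_0, …, a_5) = (0, 0, 0, 9, 6, 6)

v_11(15972/5) = 3, so a_0 = ... = a_2 = 0. Factor out: x = 11^3 · u with u = 12/5 a unit in ℤ_11. Expand u iteratively via a_{v+i} = u_i mod 11, u_{i+1} = (u_i − a_{v+i})/11:
  u_0 = 12/5;  a_3 = 9;  u_1 = (u_0 − 9)/11 = -3/5
  u_1 = -3/5;  a_4 = 6;  u_2 = (u_1 − 6)/11 = -3/5
  u_2 = -3/5;  a_5 = 6;  u_3 = (u_2 − 6)/11 = -3/5
Digits: (0, 0, 0, 9, 6, 6).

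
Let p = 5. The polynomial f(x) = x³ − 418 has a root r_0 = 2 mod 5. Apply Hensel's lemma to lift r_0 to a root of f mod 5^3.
r_2 = 107 (mod 125)

Hensel: r_{i+1} = r_i − f(r_i)/f′(r_i) mod 5^{i+2}, where f′(x) = 3x². Iterate:
  r_0 = 2 (mod 5)
  r_1 = 7 (mod 25)
  r_2 = 107 (mod 125)
Final: r = 107 with f(r) ≡ 0 mod 5^3.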